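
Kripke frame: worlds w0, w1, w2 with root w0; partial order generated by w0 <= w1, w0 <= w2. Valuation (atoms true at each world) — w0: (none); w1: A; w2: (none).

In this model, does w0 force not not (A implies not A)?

w0 does not force not not (A implies not A) since w1 is accessible from w0 and w1 forces not (A implies not A).
w1 forces not (A implies not A): no world accessible from w1 forces A implies not A.

No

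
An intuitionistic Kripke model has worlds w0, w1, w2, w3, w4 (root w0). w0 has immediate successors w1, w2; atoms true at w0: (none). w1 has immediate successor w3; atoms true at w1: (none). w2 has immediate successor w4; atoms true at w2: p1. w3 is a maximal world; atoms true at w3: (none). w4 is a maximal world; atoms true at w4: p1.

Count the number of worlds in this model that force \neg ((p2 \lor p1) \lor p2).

w0: does not force it — w0 \nVdash \neg ((p2 \lor p1) \lor p2) since w2 is accessible from w0 and w2 \Vdash (p2 \lor p1) \lor p2.
w1: forces it.
w2: does not force it — w2 \nVdash \neg ((p2 \lor p1) \lor p2) since w2 is accessible from w2 and w2 \Vdash (p2 \lor p1) \lor p2.
w3: forces it.
w4: does not force it.
Worlds forcing the formula: {w1, w3}.

2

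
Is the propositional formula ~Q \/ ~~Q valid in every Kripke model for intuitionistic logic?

This is the weak law of excluded middle, which is not intuitionistically valid.
A Kripke countermodel: worlds u0, u1, u2; order generated by u0 <= u1, u0 <= u2; atoms true at each world — u0:{}; u1:{Q}; u2:{}.
u0 ||-/- ~Q \/ ~~Q: neither disjunct is forced at u0.
u0 ||-/- ~Q since u1 is accessible from u0 and u1 ||- Q.
So the root u0 does not force the formula.

No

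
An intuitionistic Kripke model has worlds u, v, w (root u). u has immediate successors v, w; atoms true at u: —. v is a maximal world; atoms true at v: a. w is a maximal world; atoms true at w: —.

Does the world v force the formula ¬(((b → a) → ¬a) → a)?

No

v ⊮ ¬(((b → a) → ¬a) → a) since v is accessible from v and v ⊩ ((b → a) → ¬a) → a.
v ⊩ ((b → a) → ¬a) → a vacuously: no world accessible from v forces the antecedent (b → a) → ¬a.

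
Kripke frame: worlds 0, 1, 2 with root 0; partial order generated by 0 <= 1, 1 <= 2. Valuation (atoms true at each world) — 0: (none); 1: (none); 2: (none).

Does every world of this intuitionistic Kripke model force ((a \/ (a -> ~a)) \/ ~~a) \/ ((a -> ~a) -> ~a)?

Yes

0 ||- ((a \/ (a -> ~a)) \/ ~~a) \/ ((a -> ~a) -> ~a) via the disjunct (a \/ (a -> ~a)) \/ ~~a.
Since the root 0 forces ((a \/ (a -> ~a)) \/ ~~a) \/ ((a -> ~a) -> ~a) and forcing is persistent (monotone upward), every world forces it.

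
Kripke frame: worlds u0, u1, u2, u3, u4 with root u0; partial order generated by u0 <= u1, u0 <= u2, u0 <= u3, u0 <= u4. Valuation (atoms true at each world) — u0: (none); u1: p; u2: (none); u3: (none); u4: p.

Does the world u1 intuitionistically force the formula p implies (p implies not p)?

No

u1 does not force p implies (p implies not p): already at u1 itself, u1 forces p but u1 does not force p implies not p.
u1 does not force p implies not p: already at u1 itself, u1 forces p but u1 does not force not p.
u1 does not force not p since u1 is accessible from u1 and u1 forces p.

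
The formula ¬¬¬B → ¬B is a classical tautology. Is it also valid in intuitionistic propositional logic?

This is triple-negation reduction, which is intuitionistically derivable.
Assume ¬¬¬B and suppose B. Then ¬¬B (double-negation introduction), contradicting ¬¬¬B. So ¬B.

Yes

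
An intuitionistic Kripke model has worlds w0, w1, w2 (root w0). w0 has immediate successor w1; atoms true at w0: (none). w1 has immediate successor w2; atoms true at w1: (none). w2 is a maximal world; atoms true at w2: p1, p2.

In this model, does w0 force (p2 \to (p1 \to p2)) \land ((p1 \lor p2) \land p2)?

No

w0 \nVdash (p2 \to (p1 \to p2)) \land ((p1 \lor p2) \land p2) since w0 fails (p1 \lor p2) \land p2.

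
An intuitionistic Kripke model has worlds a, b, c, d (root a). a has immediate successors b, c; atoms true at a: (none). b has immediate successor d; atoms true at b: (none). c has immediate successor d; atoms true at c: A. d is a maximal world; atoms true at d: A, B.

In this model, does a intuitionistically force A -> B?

No

a ||-/- A -> B: at the accessible world c, c ||- A but c ||-/- B.
c lacks atom B, so c ||-/- B.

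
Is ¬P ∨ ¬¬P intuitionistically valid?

No

This is the weak law of excluded middle, which is not intuitionistically valid.
A Kripke countermodel: worlds s0, s1, s2; order generated by s0 ≤ s1, s0 ≤ s2; atoms true at each world — s0:{}; s1:{P}; s2:{}.
s0 ⊮ ¬P ∨ ¬¬P: neither disjunct is forced at s0.
s0 ⊮ ¬P since s1 is accessible from s0 and s1 ⊩ P.
So the root s0 does not force the formula.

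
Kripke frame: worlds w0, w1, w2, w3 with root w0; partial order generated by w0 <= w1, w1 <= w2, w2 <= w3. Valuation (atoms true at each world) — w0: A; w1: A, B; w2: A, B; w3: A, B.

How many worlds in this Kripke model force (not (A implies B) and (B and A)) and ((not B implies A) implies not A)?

0

w0: does not force it — w0 does not force (not (A implies B) and (B and A)) and ((not B implies A) implies not A) since w0 fails not (A implies B) and (B and A).
w1: does not force it — w1 does not force (not (A implies B) and (B and A)) and ((not B implies A) implies not A) since w1 fails not (A implies B) and (B and A).
w2: does not force it — w2 does not force (not (A implies B) and (B and A)) and ((not B implies A) implies not A) since w2 fails not (A implies B) and (B and A).
w3: does not force it.
Worlds forcing the formula: { }.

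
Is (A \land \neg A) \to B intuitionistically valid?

Yes

This is an instance of ex falso quodlibet, which is intuitionistically derivable.
No world can force both A and \neg A, so the antecedent A \land \neg A is never forced and the implication holds vacuously at every world.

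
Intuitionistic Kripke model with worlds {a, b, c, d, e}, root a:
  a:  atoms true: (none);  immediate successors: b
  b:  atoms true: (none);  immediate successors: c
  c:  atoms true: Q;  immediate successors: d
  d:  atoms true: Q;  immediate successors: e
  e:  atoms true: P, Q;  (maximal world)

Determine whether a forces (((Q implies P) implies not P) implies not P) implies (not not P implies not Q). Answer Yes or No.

a does not force (((Q implies P) implies not P) implies not P) implies (not not P implies not Q): already at a itself, a forces ((Q implies P) implies not P) implies not P but a does not force not not P implies not Q.
a does not force not not P implies not Q: already at a itself, a forces not not P but a does not force not Q.
a does not force not Q since c is accessible from a and c forces Q.

No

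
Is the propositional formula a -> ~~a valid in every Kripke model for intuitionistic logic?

This is double-negation introduction, which is intuitionistically derivable.
If a world forces a then every accessible world forces a (persistence), so none forces ~a; hence ~~a.

Yes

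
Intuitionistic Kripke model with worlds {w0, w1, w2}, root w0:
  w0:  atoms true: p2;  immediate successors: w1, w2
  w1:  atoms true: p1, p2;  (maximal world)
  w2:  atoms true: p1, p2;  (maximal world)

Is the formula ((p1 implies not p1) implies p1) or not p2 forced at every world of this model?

Yes

w0 forces ((p1 implies not p1) implies p1) or not p2 via the disjunct (p1 implies not p1) implies p1.
Since the root w0 forces ((p1 implies not p1) implies p1) or not p2 and forcing is persistent (monotone upward), every world forces it.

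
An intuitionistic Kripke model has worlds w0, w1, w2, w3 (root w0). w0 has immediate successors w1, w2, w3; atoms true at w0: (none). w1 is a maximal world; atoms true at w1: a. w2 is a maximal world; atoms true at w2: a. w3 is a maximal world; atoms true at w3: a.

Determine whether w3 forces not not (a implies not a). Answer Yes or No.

No

w3 does not force not not (a implies not a) since w3 is accessible from w3 and w3 forces not (a implies not a).
w3 forces not (a implies not a): no world accessible from w3 forces a implies not a.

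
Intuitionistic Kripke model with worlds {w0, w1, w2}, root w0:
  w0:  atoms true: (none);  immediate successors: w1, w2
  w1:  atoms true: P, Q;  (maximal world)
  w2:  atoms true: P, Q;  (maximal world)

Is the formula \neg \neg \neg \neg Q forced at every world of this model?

w0 \Vdash \neg \neg \neg \neg Q: no world accessible from w0 forces \neg \neg \neg Q.
Since the root w0 forces \neg \neg \neg \neg Q and forcing is persistent (monotone upward), every world forces it.

Yes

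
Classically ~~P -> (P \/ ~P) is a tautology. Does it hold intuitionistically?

No

This is a variant of double-negation elimination (deriving excluded middle from double negation), which is not intuitionistically valid.
A Kripke countermodel: worlds s0, s1; order generated by s0 <= s1; atoms true at each world — s0:{}; s1:{P}.
s0 ||-/- ~~P -> (P \/ ~P): already at s0 itself, s0 ||- ~~P but s0 ||-/- P \/ ~P.
s0 ||-/- P \/ ~P: neither disjunct is forced at s0.
s0 lacks atom P, so s0 ||-/- P.
So the root s0 does not force the formula.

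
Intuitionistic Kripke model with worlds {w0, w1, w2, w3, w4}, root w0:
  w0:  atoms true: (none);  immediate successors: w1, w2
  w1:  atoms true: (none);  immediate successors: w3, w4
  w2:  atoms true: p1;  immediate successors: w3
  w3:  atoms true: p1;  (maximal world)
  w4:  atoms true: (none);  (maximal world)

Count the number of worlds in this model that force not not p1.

w0: does not force it — w0 does not force not not p1 since w4 is accessible from w0 and w4 forces not p1.
w1: does not force it — w1 does not force not not p1 since w4 is accessible from w1 and w4 forces not p1.
w2: forces it.
w3: forces it.
w4: does not force it.
Worlds forcing the formula: {w2, w3}.

2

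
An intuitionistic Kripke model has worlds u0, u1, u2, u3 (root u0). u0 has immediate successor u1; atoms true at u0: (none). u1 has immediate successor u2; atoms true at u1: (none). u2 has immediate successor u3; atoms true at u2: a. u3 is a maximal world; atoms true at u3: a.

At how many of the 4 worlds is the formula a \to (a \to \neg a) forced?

0

u0: does not force it — u0 \nVdash a \to (a \to \neg a): at the accessible world u2, u2 \Vdash a but u2 \nVdash a \to \neg a.
u1: does not force it — u1 \nVdash a \to (a \to \neg a): at the accessible world u2, u2 \Vdash a but u2 \nVdash a \to \neg a.
u2: does not force it — u2 \nVdash a \to (a \to \neg a): already at u2 itself, u2 \Vdash a but u2 \nVdash a \to \neg a.
u3: does not force it.
Worlds forcing the formula: { }.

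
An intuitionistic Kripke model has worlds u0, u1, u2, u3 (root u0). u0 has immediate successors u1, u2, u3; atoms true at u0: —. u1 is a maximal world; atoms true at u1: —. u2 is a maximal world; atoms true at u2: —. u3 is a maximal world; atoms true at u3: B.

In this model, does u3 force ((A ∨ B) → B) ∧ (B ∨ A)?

u3 ⊩ ((A ∨ B) → B) ∧ (B ∨ A) since u3 forces both conjuncts.

Yes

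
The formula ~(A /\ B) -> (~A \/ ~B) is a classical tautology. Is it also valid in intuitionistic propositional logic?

No

This is the constructively invalid direction of De Morgan's law for conjunction, which is not intuitionistically valid.
A Kripke countermodel: worlds u0, u1, u2; order generated by u0 <= u1, u0 <= u2; atoms true at each world — u0:{}; u1:{A}; u2:{B}.
u0 ||-/- ~(A /\ B) -> (~A \/ ~B): already at u0 itself, u0 ||- ~(A /\ B) but u0 ||-/- ~A \/ ~B.
u0 ||-/- ~A \/ ~B: neither disjunct is forced at u0.
u0 ||-/- ~A since u1 is accessible from u0 and u1 ||- A.
So the root u0 does not force the formula.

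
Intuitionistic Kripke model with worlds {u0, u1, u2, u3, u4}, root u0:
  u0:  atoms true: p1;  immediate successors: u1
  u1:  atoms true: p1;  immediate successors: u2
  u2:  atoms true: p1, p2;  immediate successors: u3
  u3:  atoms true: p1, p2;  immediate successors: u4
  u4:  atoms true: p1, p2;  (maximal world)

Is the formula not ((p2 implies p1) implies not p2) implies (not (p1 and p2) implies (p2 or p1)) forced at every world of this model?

u0 forces not ((p2 implies p1) implies not p2) implies (not (p1 and p2) implies (p2 or p1)): every world accessible from u0 that forces not ((p2 implies p1) implies not p2) (namely u0, u1, u2, u3, u4) also forces not (p1 and p2) implies (p2 or p1).
Since the root u0 forces not ((p2 implies p1) implies not p2) implies (not (p1 and p2) implies (p2 or p1)) and forcing is persistent (monotone upward), every world forces it.

Yes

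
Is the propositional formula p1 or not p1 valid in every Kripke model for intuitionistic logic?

No

This is the law of excluded middle, which is not intuitionistically valid.
A Kripke countermodel: worlds 0, 1; order generated by 0 <= 1; atoms true at each world — 0:{}; 1:{p1}.
0 does not force p1 or not p1: neither disjunct is forced at 0.
0 lacks atom p1, so 0 does not force p1.
So the root 0 does not force the formula.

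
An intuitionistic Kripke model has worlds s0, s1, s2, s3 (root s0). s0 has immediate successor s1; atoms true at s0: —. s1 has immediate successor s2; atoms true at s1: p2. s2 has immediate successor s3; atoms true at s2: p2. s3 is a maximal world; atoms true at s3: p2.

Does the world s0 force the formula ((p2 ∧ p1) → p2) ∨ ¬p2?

Yes

s0 ⊩ ((p2 ∧ p1) → p2) ∨ ¬p2 via the disjunct (p2 ∧ p1) → p2.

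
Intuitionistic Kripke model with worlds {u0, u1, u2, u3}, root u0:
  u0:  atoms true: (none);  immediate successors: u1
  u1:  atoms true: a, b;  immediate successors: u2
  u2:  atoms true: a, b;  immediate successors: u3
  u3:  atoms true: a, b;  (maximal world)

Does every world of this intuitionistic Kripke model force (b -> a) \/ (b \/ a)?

u0 ||- (b -> a) \/ (b \/ a) via the disjunct b -> a.
Since the root u0 forces (b -> a) \/ (b \/ a) and forcing is persistent (monotone upward), every world forces it.

Yes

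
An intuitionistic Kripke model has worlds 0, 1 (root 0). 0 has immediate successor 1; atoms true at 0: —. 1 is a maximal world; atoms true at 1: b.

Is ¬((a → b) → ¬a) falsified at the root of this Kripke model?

Yes

0 ⊮ ¬((a → b) → ¬a) since 0 is accessible from 0 and 0 ⊩ (a → b) → ¬a.
0 ⊩ (a → b) → ¬a: every world accessible from 0 that forces a → b (namely 0, 1) also forces ¬a.
So the root 0 does not force ¬((a → b) → ¬a); the model is a countermodel.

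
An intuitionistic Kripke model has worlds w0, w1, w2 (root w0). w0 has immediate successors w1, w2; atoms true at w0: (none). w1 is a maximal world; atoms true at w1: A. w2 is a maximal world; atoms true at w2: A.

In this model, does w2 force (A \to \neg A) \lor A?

w2 \Vdash (A \to \neg A) \lor A via the disjunct A.

Yes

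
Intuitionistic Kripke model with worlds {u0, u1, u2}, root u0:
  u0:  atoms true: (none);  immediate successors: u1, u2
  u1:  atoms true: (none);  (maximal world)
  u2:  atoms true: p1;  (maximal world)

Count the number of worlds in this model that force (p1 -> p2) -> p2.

1

u0: does not force it — u0 ||-/- (p1 -> p2) -> p2: at the accessible world u1, u1 ||- p1 -> p2 but u1 ||-/- p2.
u1: does not force it — u1 ||-/- (p1 -> p2) -> p2: already at u1 itself, u1 ||- p1 -> p2 but u1 ||-/- p2.
u2: forces it.
Worlds forcing the formula: {u2}.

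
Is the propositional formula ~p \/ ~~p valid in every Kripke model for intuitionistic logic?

No

This is the weak law of excluded middle, which is not intuitionistically valid.
A Kripke countermodel: worlds u, v, w; order generated by u <= v, u <= w; atoms true at each world — u:{}; v:{p}; w:{}.
u ||-/- ~p \/ ~~p: neither disjunct is forced at u.
u ||-/- ~p since v is accessible from u and v ||- p.
So the root u does not force the formula.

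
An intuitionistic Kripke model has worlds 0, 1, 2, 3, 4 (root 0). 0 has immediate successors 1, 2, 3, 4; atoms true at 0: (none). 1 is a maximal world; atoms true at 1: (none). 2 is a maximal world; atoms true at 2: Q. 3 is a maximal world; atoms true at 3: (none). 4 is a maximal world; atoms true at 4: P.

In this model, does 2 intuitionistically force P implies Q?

Yes

2 forces P implies Q vacuously: no world accessible from 2 forces the antecedent P.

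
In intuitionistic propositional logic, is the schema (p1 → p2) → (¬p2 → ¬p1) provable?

This is the forward direction of contraposition, which is intuitionistically derivable.
Assume p1 → p2 and ¬p2. If p1 held then p2 would follow, contradicting ¬p2; so ¬p1.

Yes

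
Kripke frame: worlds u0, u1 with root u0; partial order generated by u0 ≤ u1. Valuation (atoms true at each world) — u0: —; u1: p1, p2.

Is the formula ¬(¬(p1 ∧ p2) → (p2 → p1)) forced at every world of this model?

No

Not every world: u0 ⊮ ¬(¬(p1 ∧ p2) → (p2 → p1)).
u0 ⊮ ¬(¬(p1 ∧ p2) → (p2 → p1)) since u0 is accessible from u0 and u0 ⊩ ¬(p1 ∧ p2) → (p2 → p1).
u0 ⊩ ¬(p1 ∧ p2) → (p2 → p1) vacuously: no world accessible from u0 forces the antecedent ¬(p1 ∧ p2).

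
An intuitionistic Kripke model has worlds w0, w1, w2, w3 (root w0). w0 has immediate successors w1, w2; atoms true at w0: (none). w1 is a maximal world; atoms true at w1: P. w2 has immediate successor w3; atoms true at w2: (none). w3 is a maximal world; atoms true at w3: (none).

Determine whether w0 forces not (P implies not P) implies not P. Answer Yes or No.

No

w0 does not force not (P implies not P) implies not P: at the accessible world w1, w1 forces not (P implies not P) but w1 does not force not P.
w1 does not force not P since w1 is accessible from w1 and w1 forces P.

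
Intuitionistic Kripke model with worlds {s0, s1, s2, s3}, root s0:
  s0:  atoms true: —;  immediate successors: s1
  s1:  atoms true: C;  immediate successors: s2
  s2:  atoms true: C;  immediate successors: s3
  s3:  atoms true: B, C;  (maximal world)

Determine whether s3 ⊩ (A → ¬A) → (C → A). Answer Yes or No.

No

s3 ⊮ (A → ¬A) → (C → A): already at s3 itself, s3 ⊩ A → ¬A but s3 ⊮ C → A.
s3 ⊮ C → A: already at s3 itself, s3 ⊩ C but s3 ⊮ A.
s3 lacks atom A, so s3 ⊮ A.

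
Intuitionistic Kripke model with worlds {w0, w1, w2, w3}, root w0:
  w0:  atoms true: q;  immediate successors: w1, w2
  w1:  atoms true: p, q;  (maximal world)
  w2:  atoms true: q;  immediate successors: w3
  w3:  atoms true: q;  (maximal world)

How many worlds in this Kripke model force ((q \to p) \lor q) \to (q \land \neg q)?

w0: does not force it — w0 \nVdash ((q \to p) \lor q) \to (q \land \neg q): already at w0 itself, w0 \Vdash (q \to p) \lor q but w0 \nVdash q \land \neg q.
w1: does not force it — w1 \nVdash ((q \to p) \lor q) \to (q \land \neg q): already at w1 itself, w1 \Vdash (q \to p) \lor q but w1 \nVdash q \land \neg q.
w2: does not force it — w2 \nVdash ((q \to p) \lor q) \to (q \land \neg q): already at w2 itself, w2 \Vdash (q \to p) \lor q but w2 \nVdash q \land \neg q.
w3: does not force it.
Worlds forcing the formula: { }.

0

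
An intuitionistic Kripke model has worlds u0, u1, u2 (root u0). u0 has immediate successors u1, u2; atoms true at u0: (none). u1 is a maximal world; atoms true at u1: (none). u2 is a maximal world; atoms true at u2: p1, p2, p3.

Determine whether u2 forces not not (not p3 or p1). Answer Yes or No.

u2 forces not not (not p3 or p1): no world accessible from u2 forces not (not p3 or p1).

Yes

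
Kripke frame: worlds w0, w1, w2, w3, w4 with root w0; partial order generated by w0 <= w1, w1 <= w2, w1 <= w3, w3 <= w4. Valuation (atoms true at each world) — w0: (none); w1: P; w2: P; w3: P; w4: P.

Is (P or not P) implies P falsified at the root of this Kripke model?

No

w0 forces (P or not P) implies P: every world accessible from w0 that forces P or not P (namely w1, w2, w3, w4) also forces P.
So the root w0 forces (P or not P) implies P; the model is not a countermodel.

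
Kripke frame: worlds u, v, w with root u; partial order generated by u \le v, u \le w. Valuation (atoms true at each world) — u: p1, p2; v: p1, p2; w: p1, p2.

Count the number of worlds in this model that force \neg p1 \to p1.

3

u: forces it.
v: forces it.
w: forces it.
Worlds forcing the formula: {u, v, w}.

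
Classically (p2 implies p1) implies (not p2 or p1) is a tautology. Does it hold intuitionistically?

This is the material-implication-as-disjunction principle, which is not intuitionistically valid.
A Kripke countermodel: worlds a, b; order generated by a <= b; atoms true at each world — a:{}; b:{p1,p2}.
a does not force (p2 implies p1) implies (not p2 or p1): already at a itself, a forces p2 implies p1 but a does not force not p2 or p1.
a does not force not p2 or p1: neither disjunct is forced at a.
a does not force not p2 since b is accessible from a and b forces p2.
So the root a does not force the formula.

No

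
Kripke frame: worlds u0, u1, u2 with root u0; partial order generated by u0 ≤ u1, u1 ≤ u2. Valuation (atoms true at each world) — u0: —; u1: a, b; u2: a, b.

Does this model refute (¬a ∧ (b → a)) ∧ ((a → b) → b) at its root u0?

u0 ⊮ (¬a ∧ (b → a)) ∧ ((a → b) → b) since u0 fails ¬a ∧ (b → a).
So the root u0 does not force (¬a ∧ (b → a)) ∧ ((a → b) → b); the model is a countermodel.

Yes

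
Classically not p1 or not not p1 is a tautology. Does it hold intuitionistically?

No

This is the weak law of excluded middle, which is not intuitionistically valid.
A Kripke countermodel: worlds u0, u1, u2; order generated by u0 <= u1, u0 <= u2; atoms true at each world — u0:{}; u1:{p1}; u2:{}.
u0 does not force not p1 or not not p1: neither disjunct is forced at u0.
u0 does not force not p1 since u1 is accessible from u0 and u1 forces p1.
So the root u0 does not force the formula.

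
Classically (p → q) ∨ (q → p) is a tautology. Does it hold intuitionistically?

This is the Gödel–Dummett linearity axiom, which is not intuitionistically valid.
A Kripke countermodel: worlds u, v, w; order generated by u ≤ v, u ≤ w; atoms true at each world — u:{}; v:{p}; w:{q}.
u ⊮ (p → q) ∨ (q → p): neither disjunct is forced at u.
u ⊮ p → q: at the accessible world v, v ⊩ p but v ⊮ q.
v lacks atom q, so v ⊮ q.
So the root u does not force the formula.

No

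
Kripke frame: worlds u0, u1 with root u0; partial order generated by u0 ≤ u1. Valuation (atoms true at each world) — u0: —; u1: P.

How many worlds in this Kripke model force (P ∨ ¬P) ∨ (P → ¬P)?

u0: does not force it — u0 ⊮ (P ∨ ¬P) ∨ (P → ¬P): neither disjunct is forced at u0.
u1: forces it.
Worlds forcing the formula: {u1}.

1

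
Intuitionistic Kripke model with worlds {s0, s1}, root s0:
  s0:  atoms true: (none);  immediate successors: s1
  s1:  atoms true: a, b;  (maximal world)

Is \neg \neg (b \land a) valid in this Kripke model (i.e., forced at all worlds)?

Yes

s0 \Vdash \neg \neg (b \land a): no world accessible from s0 forces \neg (b \land a).
Since the root s0 forces \neg \neg (b \land a) and forcing is persistent (monotone upward), every world forces it.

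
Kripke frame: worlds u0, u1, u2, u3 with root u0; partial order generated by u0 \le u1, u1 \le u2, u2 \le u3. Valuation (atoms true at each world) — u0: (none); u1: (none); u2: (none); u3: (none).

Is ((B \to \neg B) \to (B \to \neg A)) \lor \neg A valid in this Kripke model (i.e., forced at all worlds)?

u0 \Vdash ((B \to \neg B) \to (B \to \neg A)) \lor \neg A via the disjunct (B \to \neg B) \to (B \to \neg A).
Since the root u0 forces ((B \to \neg B) \to (B \to \neg A)) \lor \neg A and forcing is persistent (monotone upward), every world forces it.

Yes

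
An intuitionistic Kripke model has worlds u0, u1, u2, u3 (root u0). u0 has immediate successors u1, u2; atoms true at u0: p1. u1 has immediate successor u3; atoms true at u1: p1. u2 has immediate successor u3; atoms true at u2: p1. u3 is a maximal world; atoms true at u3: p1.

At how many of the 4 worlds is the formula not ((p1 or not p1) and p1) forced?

u0: does not force it — u0 does not force not ((p1 or not p1) and p1) since u0 is accessible from u0 and u0 forces (p1 or not p1) and p1.
u1: does not force it — u1 does not force not ((p1 or not p1) and p1) since u1 is accessible from u1 and u1 forces (p1 or not p1) and p1.
u2: does not force it.
u3: does not force it.
Worlds forcing the formula: { }.

0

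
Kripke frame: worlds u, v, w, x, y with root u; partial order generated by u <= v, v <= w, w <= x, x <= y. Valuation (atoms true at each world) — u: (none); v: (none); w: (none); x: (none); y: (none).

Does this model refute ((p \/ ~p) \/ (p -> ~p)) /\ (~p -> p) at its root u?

Yes

u ||-/- ((p \/ ~p) \/ (p -> ~p)) /\ (~p -> p) since u fails ~p -> p.
So the root u does not force ((p \/ ~p) \/ (p -> ~p)) /\ (~p -> p); the model is a countermodel.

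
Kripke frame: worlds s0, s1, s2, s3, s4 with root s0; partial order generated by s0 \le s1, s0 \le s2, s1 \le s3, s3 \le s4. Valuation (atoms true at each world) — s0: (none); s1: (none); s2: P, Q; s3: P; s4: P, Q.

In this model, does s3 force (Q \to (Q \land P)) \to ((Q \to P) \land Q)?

s3 \nVdash (Q \to (Q \land P)) \to ((Q \to P) \land Q): already at s3 itself, s3 \Vdash Q \to (Q \land P) but s3 \nVdash (Q \to P) \land Q.
s3 \nVdash (Q \to P) \land Q since s3 fails Q.

No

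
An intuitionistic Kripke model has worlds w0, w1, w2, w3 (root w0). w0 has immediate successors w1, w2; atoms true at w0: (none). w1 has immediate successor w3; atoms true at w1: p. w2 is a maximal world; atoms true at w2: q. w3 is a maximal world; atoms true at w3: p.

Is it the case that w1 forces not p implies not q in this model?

w1 forces not p implies not q vacuously: no world accessible from w1 forces the antecedent not p.

Yes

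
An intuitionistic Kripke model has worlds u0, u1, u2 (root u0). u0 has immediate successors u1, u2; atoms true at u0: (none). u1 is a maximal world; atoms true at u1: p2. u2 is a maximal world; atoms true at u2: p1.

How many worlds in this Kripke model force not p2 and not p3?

u0: does not force it — u0 does not force not p2 and not p3 since u0 fails not p2.
u1: does not force it.
u2: forces it.
Worlds forcing the formula: {u2}.

1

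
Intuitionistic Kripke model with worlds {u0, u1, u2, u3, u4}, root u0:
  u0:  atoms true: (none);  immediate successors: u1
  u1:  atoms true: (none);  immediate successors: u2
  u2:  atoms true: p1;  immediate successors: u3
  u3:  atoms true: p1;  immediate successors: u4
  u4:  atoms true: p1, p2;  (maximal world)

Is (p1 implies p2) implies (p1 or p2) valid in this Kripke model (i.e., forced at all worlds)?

Yes

u0 forces (p1 implies p2) implies (p1 or p2): every world accessible from u0 that forces p1 implies p2 (namely u4) also forces p1 or p2.
Since the root u0 forces (p1 implies p2) implies (p1 or p2) and forcing is persistent (monotone upward), every world forces it.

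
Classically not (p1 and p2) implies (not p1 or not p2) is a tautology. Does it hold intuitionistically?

No

This is the constructively invalid direction of De Morgan's law for conjunction, which is not intuitionistically valid.
A Kripke countermodel: worlds u0, u1, u2; order generated by u0 <= u1, u0 <= u2; atoms true at each world — u0:{}; u1:{p1}; u2:{p2}.
u0 does not force not (p1 and p2) implies (not p1 or not p2): already at u0 itself, u0 forces not (p1 and p2) but u0 does not force not p1 or not p2.
u0 does not force not p1 or not p2: neither disjunct is forced at u0.
u0 does not force not p1 since u1 is accessible from u0 and u1 forces p1.
So the root u0 does not force the formula.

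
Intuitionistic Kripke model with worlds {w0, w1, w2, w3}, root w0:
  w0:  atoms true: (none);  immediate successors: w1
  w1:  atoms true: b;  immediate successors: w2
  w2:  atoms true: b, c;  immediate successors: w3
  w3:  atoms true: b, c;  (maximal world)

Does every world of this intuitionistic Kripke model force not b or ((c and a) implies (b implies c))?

Yes

w0 forces not b or ((c and a) implies (b implies c)) via the disjunct (c and a) implies (b implies c).
Since the root w0 forces not b or ((c and a) implies (b implies c)) and forcing is persistent (monotone upward), every world forces it.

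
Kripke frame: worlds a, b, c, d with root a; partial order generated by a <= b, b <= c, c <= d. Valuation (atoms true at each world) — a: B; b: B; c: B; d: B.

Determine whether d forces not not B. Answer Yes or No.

d forces not not B: no world accessible from d forces not B.

Yes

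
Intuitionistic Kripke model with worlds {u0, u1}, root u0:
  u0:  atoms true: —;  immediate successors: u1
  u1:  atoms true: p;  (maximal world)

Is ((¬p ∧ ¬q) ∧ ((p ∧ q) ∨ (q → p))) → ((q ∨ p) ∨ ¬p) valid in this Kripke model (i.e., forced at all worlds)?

u0 ⊩ ((¬p ∧ ¬q) ∧ ((p ∧ q) ∨ (q → p))) → ((q ∨ p) ∨ ¬p) vacuously: no world accessible from u0 forces the antecedent (¬p ∧ ¬q) ∧ ((p ∧ q) ∨ (q → p)).
Since the root u0 forces ((¬p ∧ ¬q) ∧ ((p ∧ q) ∨ (q → p))) → ((q ∨ p) ∨ ¬p) and forcing is persistent (monotone upward), every world forces it.

Yes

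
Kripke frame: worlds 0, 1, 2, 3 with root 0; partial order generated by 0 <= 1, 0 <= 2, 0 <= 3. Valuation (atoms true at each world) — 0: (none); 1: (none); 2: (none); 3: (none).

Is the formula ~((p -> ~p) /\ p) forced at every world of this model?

0 ||- ~((p -> ~p) /\ p): no world accessible from 0 forces (p -> ~p) /\ p.
Since the root 0 forces ~((p -> ~p) /\ p) and forcing is persistent (monotone upward), every world forces it.

Yes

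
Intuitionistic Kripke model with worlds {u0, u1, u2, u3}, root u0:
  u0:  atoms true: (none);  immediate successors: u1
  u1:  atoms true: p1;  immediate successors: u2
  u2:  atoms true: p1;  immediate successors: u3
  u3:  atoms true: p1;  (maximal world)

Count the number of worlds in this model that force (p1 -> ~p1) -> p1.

4

u0: forces it.
u1: forces it.
u2: forces it.
u3: forces it.
Worlds forcing the formula: {u0, u1, u2, u3}.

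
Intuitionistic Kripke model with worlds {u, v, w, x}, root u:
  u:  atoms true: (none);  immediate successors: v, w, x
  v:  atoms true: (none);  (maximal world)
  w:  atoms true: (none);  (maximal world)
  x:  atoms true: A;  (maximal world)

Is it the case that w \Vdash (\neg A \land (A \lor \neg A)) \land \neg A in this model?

w \Vdash (\neg A \land (A \lor \neg A)) \land \neg A since w forces both conjuncts.

Yes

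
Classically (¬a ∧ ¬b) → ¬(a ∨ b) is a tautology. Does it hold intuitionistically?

This is a constructively valid De Morgan direction (conjunction of negations to negated disjunction), which is intuitionistically derivable.
If both ¬a and ¬b hold at a world, no accessible world forces a or forces b, so none forces a ∨ b.

Yes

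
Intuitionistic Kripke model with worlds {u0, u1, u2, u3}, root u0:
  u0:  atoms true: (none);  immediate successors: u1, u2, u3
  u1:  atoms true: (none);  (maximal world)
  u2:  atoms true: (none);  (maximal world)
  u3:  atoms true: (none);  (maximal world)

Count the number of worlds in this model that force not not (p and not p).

u0: does not force it — u0 does not force not not (p and not p) since u0 is accessible from u0 and u0 forces not (p and not p).
u1: does not force it — u1 does not force not not (p and not p) since u1 is accessible from u1 and u1 forces not (p and not p).
u2: does not force it — u2 does not force not not (p and not p) since u2 is accessible from u2 and u2 forces not (p and not p).
u3: does not force it.
Worlds forcing the formula: { }.

0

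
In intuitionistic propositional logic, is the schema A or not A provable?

This is the law of excluded middle, which is not intuitionistically valid.
A Kripke countermodel: worlds w0, w1; order generated by w0 <= w1; atoms true at each world — w0:{}; w1:{A}.
w0 does not force A or not A: neither disjunct is forced at w0.
w0 lacks atom A, so w0 does not force A.
So the root w0 does not force the formula.

No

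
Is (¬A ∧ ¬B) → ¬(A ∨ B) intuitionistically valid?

This is a constructively valid De Morgan direction (conjunction of negations to negated disjunction), which is intuitionistically derivable.
If both ¬A and ¬B hold at a world, no accessible world forces A or forces B, so none forces A ∨ B.

Yes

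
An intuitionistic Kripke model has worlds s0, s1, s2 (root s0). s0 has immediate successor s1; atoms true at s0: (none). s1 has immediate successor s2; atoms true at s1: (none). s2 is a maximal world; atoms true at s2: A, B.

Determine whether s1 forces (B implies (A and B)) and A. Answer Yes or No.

No

s1 does not force (B implies (A and B)) and A since s1 fails A.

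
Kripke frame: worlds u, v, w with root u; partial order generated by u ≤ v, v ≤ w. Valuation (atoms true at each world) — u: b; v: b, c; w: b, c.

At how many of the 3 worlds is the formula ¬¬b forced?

3

u: forces it.
v: forces it.
w: forces it.
Worlds forcing the formula: {u, v, w}.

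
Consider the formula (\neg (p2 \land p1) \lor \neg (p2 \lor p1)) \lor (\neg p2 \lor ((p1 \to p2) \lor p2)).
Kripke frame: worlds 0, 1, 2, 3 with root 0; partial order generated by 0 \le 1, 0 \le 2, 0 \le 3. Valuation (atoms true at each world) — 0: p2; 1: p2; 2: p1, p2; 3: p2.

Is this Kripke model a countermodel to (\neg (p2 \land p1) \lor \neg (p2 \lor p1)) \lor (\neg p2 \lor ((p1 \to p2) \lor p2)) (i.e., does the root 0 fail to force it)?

0 \Vdash (\neg (p2 \land p1) \lor \neg (p2 \lor p1)) \lor (\neg p2 \lor ((p1 \to p2) \lor p2)) via the disjunct \neg p2 \lor ((p1 \to p2) \lor p2).
So the root 0 forces (\neg (p2 \land p1) \lor \neg (p2 \lor p1)) \lor (\neg p2 \lor ((p1 \to p2) \lor p2)); the model is not a countermodel.

No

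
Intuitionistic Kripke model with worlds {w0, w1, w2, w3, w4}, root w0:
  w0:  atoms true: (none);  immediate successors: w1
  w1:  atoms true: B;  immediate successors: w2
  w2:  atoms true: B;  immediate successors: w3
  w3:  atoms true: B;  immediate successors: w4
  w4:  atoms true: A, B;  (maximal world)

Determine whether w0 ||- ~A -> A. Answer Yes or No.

w0 ||- ~A -> A vacuously: no world accessible from w0 forces the antecedent ~A.

Yes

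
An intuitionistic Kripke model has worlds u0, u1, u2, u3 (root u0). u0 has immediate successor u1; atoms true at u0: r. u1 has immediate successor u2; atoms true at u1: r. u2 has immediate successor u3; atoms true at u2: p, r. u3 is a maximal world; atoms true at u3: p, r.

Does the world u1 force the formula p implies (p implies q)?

No

u1 does not force p implies (p implies q): at the accessible world u2, u2 forces p but u2 does not force p implies q.
u2 does not force p implies q: already at u2 itself, u2 forces p but u2 does not force q.
u2 lacks atom q, so u2 does not force q.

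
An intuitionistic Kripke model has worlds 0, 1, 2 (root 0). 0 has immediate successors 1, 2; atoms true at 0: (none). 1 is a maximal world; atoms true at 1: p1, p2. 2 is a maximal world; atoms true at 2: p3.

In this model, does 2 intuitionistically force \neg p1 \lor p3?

2 \Vdash \neg p1 \lor p3 via the disjunct \neg p1.

Yes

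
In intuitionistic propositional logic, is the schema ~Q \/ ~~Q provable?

No

This is the weak law of excluded middle, which is not intuitionistically valid.
A Kripke countermodel: worlds u0, u1, u2; order generated by u0 <= u1, u0 <= u2; atoms true at each world — u0:{}; u1:{Q}; u2:{}.
u0 ||-/- ~Q \/ ~~Q: neither disjunct is forced at u0.
u0 ||-/- ~Q since u1 is accessible from u0 and u1 ||- Q.
So the root u0 does not force the formula.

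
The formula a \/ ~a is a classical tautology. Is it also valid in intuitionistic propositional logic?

This is the law of excluded middle, which is not intuitionistically valid.
A Kripke countermodel: worlds 0, 1; order generated by 0 <= 1; atoms true at each world — 0:{}; 1:{a}.
0 ||-/- a \/ ~a: neither disjunct is forced at 0.
0 lacks atom a, so 0 ||-/- a.
So the root 0 does not force the formula.

No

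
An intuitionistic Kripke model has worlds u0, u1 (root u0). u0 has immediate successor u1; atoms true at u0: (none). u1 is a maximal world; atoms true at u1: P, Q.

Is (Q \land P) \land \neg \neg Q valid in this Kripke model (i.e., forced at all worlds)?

No

Not every world: u0 \nVdash (Q \land P) \land \neg \neg Q.
u0 \nVdash (Q \land P) \land \neg \neg Q since u0 fails Q \land P.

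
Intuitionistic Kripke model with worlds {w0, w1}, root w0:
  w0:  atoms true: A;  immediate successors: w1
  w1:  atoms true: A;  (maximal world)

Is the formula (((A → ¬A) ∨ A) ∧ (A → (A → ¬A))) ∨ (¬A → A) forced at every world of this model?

w0 ⊩ (((A → ¬A) ∨ A) ∧ (A → (A → ¬A))) ∨ (¬A → A) via the disjunct ¬A → A.
Since the root w0 forces (((A → ¬A) ∨ A) ∧ (A → (A → ¬A))) ∨ (¬A → A) and forcing is persistent (monotone upward), every world forces it.

Yes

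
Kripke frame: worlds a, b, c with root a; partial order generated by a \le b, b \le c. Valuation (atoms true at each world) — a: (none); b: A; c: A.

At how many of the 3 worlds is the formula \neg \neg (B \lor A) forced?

3

a: forces it.
b: forces it.
c: forces it.
Worlds forcing the formula: {a, b, c}.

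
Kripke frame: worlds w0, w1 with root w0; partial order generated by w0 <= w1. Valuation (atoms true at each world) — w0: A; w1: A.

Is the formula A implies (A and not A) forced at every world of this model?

No

Not every world: w0 does not force A implies (A and not A).
w0 does not force A implies (A and not A): already at w0 itself, w0 forces A but w0 does not force A and not A.
w0 does not force A and not A since w0 fails not A.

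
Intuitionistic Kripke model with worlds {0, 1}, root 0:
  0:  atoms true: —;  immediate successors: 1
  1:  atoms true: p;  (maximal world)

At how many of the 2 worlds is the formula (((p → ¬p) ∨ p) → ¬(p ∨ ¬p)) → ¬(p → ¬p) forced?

0: forces it.
1: forces it.
Worlds forcing the formula: {0, 1}.

2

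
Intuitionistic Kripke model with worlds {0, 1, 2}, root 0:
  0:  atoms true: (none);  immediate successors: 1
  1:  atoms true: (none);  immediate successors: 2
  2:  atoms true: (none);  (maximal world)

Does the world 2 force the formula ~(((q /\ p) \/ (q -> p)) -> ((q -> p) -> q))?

Yes

2 ||- ~(((q /\ p) \/ (q -> p)) -> ((q -> p) -> q)): no world accessible from 2 forces ((q /\ p) \/ (q -> p)) -> ((q -> p) -> q).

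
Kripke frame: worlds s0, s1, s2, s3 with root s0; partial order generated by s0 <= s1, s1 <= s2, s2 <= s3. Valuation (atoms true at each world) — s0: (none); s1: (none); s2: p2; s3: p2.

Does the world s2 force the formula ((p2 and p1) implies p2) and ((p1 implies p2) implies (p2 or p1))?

s2 forces ((p2 and p1) implies p2) and ((p1 implies p2) implies (p2 or p1)) since s2 forces both conjuncts.

Yes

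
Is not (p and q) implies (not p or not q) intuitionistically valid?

No

This is the constructively invalid direction of De Morgan's law for conjunction, which is not intuitionistically valid.
A Kripke countermodel: worlds s0, s1, s2; order generated by s0 <= s1, s0 <= s2; atoms true at each world — s0:{}; s1:{p}; s2:{q}.
s0 does not force not (p and q) implies (not p or not q): already at s0 itself, s0 forces not (p and q) but s0 does not force not p or not q.
s0 does not force not p or not q: neither disjunct is forced at s0.
s0 does not force not p since s1 is accessible from s0 and s1 forces p.
So the root s0 does not force the formula.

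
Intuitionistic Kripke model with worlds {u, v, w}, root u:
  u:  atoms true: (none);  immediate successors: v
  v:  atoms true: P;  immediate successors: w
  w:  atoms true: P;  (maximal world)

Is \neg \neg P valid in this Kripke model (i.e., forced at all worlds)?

u \Vdash \neg \neg P: no world accessible from u forces \neg P.
Since the root u forces \neg \neg P and forcing is persistent (monotone upward), every world forces it.

Yes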